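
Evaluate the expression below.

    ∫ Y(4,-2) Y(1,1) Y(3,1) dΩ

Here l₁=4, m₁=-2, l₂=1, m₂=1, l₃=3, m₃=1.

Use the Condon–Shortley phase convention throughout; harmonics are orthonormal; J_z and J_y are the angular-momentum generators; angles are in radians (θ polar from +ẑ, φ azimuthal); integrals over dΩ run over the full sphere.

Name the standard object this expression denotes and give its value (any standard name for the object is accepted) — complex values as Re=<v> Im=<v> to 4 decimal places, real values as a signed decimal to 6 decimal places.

This is a Gaunt coefficient — the integral of a triple product of spherical harmonics over the sphere.
m-sum 0 ✓  L=8 even ✓  3≤3≤5 ✓
Π(2lᵢ+1) = 9×3×7 = 189
triangle coeff Δ(4,1,3) = 1/252
Σ_t [1,1]: t=1:−1/36 = -1/36
(3j)²=4/63 [(4 1 3; 0 0 0)], sign=+1
Σ_t [2,2]: t=2:+1/96 = 1/96
(3j)²=5/84 [(4 1 3; -2 1 1)], sign=+1
⇒ 4πI² = 5/7
I = (+1)√(5/7/(4π)) = 0.23841361

Gaunt coefficient, +0.238414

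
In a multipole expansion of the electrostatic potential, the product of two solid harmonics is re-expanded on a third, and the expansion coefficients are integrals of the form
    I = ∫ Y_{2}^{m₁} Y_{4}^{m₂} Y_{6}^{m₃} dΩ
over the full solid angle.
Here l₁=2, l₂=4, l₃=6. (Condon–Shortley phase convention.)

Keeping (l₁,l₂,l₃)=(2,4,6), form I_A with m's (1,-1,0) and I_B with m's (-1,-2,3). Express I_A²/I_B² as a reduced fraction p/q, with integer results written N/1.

Same 2,4,6: normalisation and zero-m 3j drop out of the ratio.
A: Δ: 0! 4! 8! / 13! → 1/6435; sum: t=0:+1/4320 = 1/4320; 3j²(2 4 6; 1 -1 0) = Δ·Π!·Σ² = 8/429  (sign +1)
B: Δ: 0! 4! 8! / 13! → 1/6435; sum: t=0:+1/8640 = 1/8640; 3j²(2 4 6; -1 -2 3) = Δ·Π!·Σ² = 28/715  (sign -1)
I_A²/I_B² = (8/429)/(28/715) = 10/21

10/21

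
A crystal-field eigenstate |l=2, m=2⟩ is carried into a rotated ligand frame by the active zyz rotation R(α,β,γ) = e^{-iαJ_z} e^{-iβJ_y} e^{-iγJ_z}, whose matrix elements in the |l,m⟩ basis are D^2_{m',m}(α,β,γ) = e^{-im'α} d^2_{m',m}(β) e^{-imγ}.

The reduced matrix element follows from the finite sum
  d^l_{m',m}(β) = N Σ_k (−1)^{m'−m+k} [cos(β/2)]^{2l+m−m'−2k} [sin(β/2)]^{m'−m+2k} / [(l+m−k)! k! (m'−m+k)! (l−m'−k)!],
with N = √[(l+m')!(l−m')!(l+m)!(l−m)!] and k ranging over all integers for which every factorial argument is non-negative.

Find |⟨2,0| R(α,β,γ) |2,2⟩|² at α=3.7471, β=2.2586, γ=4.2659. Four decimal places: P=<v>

P=0.1336

Split into d^2_{0,2}(β=2.2586) × two z-phases.
c=cos(2.258600/2)=0.427293, s=sin(2.258600/2)=0.904113; N=√[2·2·24·1]=9.797959
k∈{2} keeps every argument non-negative
  k=2: (−1)^0·9.7980/(4)·0.4273^2·0.9041^2 = +0.365572
d^2_{0,2}(2.2586) = +0.365572
|D^2_{0,2}|² = |d^2_{0,2}(β)|² = (+0.365572)² = 0.133643 (the z-rotation phases have unit modulus)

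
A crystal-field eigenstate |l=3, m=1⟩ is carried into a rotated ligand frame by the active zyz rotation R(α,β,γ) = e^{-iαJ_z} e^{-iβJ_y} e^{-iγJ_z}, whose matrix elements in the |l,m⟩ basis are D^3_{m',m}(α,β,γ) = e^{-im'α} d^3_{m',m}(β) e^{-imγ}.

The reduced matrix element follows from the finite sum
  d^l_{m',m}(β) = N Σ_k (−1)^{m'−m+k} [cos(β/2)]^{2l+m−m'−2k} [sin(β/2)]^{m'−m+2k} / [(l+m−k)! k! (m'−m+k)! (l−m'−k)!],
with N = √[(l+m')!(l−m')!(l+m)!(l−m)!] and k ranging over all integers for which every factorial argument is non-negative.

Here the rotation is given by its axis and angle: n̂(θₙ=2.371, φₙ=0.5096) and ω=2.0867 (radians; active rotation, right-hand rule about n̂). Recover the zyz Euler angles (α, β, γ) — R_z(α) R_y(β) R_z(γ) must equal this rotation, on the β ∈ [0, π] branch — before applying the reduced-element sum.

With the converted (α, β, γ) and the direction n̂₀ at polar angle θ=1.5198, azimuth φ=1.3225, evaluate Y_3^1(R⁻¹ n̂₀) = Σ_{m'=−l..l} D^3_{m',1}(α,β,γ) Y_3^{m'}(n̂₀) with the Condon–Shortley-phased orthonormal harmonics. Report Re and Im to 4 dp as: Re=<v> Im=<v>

Axis–angle → zyz. n̂ = (sinθₙcosφₙ, sinθₙsinφₙ, cosθₙ) = (+0.608055, +0.339802, -0.717498), ω = 2.0867.
R = I cosω + sinω [n̂]ₓ + (1−cosω) n̂n̂ᵀ gives
  R = [+0.058807, +0.932661, -0.355928; -0.315566, -0.320894, -0.892998; -0.947080, +0.164833, +0.275446]
β = atan2(√(R₁₃²+R₂₃²), R₃₃) = 1.291743; α = atan2(R₂₃, R₁₃) mod 2π = 4.333110; γ = atan2(R₃₂, −R₃₁) mod 2π = 0.172317
Need the full column D^3_{m',1} for m'=−3..3 at α=4.3331, β=1.2917, γ=0.1723.
cos(β/2)=0.798575, sin(β/2)=0.601895
d^3_{-3,1}: single k=4 term ⇒ +0.324160;  D = +0.313212+0.083536i
d^3_{-2,1}: k∈[3..4] ⇒ +0.702327 -0.199489 = +0.502838;  D = -0.300261+0.403348i
d^3_{-1,1}: k∈[2..4] ⇒ +0.884008 -0.669582 +0.047547 = +0.261973;  D = -0.137286-0.223119i
d^3_{0,1}: k∈[1..3] ⇒ +0.677160 -1.154041 +0.218529 = -0.258353;  D = -0.254526+0.044299i
d^3_{1,1}: k∈[0..2] ⇒ +0.259356 -1.178677 +0.502187 = -0.417135;  D = +0.085716-0.408233i
d^3_{2,1}: k∈[0..1] ⇒ -0.618159 +0.702327 = +0.084168;  D = -0.070114-0.046564i
d^3_{3,1}: single k=0 term ⇒ +0.570625;  D = +0.469250-0.324680i
Y_3^{m'}(θ=1.5198,φ=1.3225) and Σ D·Y over m':
  (+0.3132+0.0835i)·(-0.2817+0.3055i)  (-0.3003+0.4033i)·(-0.0457-0.0248i)  (-0.1373-0.2231i)·(-0.0783+0.3088i)  (-0.2545+0.0443i)·(-0.0568+0.0000i)  (+0.0857-0.4082i)·(+0.0783+0.3088i)  (-0.0701-0.0466i)·(-0.0457+0.0248i)  (+0.4693-0.3247i)·(+0.2817+0.3055i)
Y_3^1(R⁻¹ n̂) = +0.372576+0.080525i

Re=0.3726 Im=0.0805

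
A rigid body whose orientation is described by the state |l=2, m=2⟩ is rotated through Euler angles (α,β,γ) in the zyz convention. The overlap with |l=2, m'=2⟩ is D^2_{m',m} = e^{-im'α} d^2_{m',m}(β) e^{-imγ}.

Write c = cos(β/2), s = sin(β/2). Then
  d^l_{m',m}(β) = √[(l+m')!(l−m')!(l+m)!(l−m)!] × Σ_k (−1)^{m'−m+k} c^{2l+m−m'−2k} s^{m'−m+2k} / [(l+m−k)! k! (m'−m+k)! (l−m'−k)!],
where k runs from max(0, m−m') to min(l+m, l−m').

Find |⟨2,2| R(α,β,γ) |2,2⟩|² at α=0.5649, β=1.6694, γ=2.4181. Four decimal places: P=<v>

D^2_{2,2}(0.5649,1.6694,2.4181) = e^{-i·2·0.5649}·d^2_{2,2}(1.6694)·e^{-i·2·2.4181}. Compute d first:
c=cos(1.669400/2)=0.671400, s=sin(1.669400/2)=0.741095; N=√[24·1·24·1]=24.000000
Admissible k: 0..0 (factorial args all ≥0)
  k=0: (−1)^0·24.0000/(24)·0.6714^4·0.7411^0 = +0.203201
d^2_{2,2}(1.6694) = +0.203201
|D^2_{2,2}|² = |d^2_{2,2}(β)|² = (+0.203201)² = 0.041291 (the z-rotation phases have unit modulus)

P=0.0413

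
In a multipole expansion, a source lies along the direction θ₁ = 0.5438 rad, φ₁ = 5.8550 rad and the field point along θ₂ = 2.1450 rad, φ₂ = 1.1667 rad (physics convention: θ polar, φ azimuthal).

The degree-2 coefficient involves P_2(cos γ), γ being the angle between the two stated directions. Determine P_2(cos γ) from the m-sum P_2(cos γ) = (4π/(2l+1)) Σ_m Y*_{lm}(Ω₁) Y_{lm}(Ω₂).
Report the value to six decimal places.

Term-by-term m-sum for l=2 (normalisation 4π/5 = 2.513274):
  m=-2: Y*=0.06775 - 0.07812j  Y=-0.18811 - 0.19689j  product -0.02813 + 0.00136j
  m=-1: Y*=0.31117 - 0.14203j  Y=-0.13853 + 0.32395j  product 0.00290 + 0.12048j
  m=+0: Y*=0.37750 + 0.00000j  Y=-0.03624 + 0.00000j  product -0.01368 + 0.00000j
  m=+1: Y*=-0.31117 - 0.14203j  Y=0.13853 + 0.32395j  product 0.00290 - 0.12048j
  m=+2: Y*=0.06775 + 0.07812j  Y=-0.18811 + 0.19689j  product -0.02813 - 0.00136j
Total Σ_m = -0.06413 + 0.00000j. Multiply by 2.513274: -0.16117 + 0.00000j. P_2(cos γ) = -0.161167

-0.161167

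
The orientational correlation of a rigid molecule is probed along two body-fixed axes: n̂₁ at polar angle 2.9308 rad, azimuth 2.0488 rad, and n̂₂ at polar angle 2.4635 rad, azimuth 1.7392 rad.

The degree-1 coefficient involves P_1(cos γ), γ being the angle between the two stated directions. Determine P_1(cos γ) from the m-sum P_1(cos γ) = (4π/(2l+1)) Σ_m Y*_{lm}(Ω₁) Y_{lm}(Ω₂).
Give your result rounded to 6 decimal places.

0.886547

Summing Y*_{l m}(θ₁,φ₁)·Y_{l m}(θ₂,φ₂) over m ∈ [−1, 1]; prefactor 4π/(2·1+1) = 4.188790:
  m=-1: Y*=-0.03325 + 0.06419j  Y=-0.03633 - 0.21367j  product 0.01492 + 0.00477j
  m=+0: Y*=-0.47779 + 0.00000j  Y=-0.38051 + 0.00000j  product 0.18180 + 0.00000j
  m=+1: Y*=0.03325 + 0.06419j  Y=0.03633 - 0.21367j  product 0.01492 - 0.00477j
Accumulated sum 0.21165 + 0.00000j; after 4π/(2l+1) scaling, 0.88655 + 0.00000j ⇒ P_1 = 0.886547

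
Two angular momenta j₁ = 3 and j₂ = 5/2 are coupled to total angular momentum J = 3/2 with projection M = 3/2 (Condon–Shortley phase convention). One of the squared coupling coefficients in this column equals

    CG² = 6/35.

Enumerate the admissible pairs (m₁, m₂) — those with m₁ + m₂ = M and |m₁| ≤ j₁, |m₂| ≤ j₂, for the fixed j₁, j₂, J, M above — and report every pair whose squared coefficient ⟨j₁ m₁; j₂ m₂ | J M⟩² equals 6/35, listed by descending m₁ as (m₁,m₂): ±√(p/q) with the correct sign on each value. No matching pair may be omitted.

Admissible pairs with m₁+m₂ = M = 3/2: (-1,5/2), (0,3/2), (1,1/2), (2,-1/2), (3,-3/2)
  (m₁,m₂)=(3,-3/2): CG² = 3/14, CG = +√(3/14)
  (m₁,m₂)=(2,-1/2): CG² = 2/7, CG = −√(2/7)
  (m₁,m₂)=(1,1/2): CG² = 9/35, CG = +√(9/35)
  (m₁,m₂)=(0,3/2): CG² = 6/35, CG = −√(6/35)   ← matches the target
  (m₁,m₂)=(-1,5/2): CG² = 1/14, CG = +√(1/14)
Pairs with CG² = 6/35: (0,3/2): −√(6/35)

(0,3/2): −√(6/35)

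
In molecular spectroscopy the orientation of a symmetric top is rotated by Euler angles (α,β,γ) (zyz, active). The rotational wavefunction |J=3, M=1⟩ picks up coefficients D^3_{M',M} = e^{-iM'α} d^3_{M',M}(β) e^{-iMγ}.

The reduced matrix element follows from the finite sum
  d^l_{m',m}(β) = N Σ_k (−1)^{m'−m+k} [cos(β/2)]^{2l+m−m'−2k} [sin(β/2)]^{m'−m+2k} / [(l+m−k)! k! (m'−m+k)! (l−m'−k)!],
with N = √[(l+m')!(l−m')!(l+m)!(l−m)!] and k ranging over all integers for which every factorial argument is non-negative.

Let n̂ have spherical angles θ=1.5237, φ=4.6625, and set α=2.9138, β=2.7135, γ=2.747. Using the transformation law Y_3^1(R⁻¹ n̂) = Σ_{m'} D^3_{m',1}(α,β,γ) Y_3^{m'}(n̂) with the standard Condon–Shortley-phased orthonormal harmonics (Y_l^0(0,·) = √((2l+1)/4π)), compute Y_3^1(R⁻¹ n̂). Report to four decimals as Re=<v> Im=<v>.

Re=0.0746 Im=-0.2899

Need the full column D^3_{m',1} for m'=−3..3 at α=2.9138, β=2.7135, γ=2.7470.
cos(β/2)=0.212416, sin(β/2)=0.977179
d^3_{-3,1}: single k=4 term ⇒ +0.159337;  D = +0.152739-0.045377i
d^3_{-2,1}: k∈[3..4] ⇒ +0.056560 -0.598491 = -0.541931;  D = +0.540923-0.033033i
d^3_{-1,1}: k∈[2..4] ⇒ +0.011664 -0.329124 +0.870655 = +0.553194;  D = +0.545516+0.091845i
d^3_{0,1}: k∈[1..3] ⇒ +0.001464 -0.092938 +0.655615 = +0.564140;  D = -0.520788-0.216874i
d^3_{1,1}: k∈[0..2] ⇒ +0.000092 -0.015552 +0.246843 = +0.231383;  D = +0.187997+0.134891i
d^3_{2,1}: k∈[0..1] ⇒ -0.001336 +0.056560 = +0.055224;  D = -0.036440-0.041495i
d^3_{3,1}: single k=0 term ⇒ +0.007529;  D = +0.003562+0.006633i
Y_3^{m'}(θ=1.5237,φ=4.6625) and Σ D·Y over m':
  (+0.1527-0.0454i)·(+0.0620-0.4112i)  (+0.5409-0.0330i)·(-0.0478-0.0048i)  (+0.5455+0.0918i)·(+0.0159-0.3188i)  (-0.5208-0.2169i)·(-0.0525+0.0000i)  (+0.1880+0.1349i)·(-0.0159-0.3188i)  (-0.0364-0.0415i)·(-0.0478+0.0048i)  (+0.0036+0.0066i)·(-0.0620-0.4112i)
Y_3^1(R⁻¹ n̂) = +0.074594-0.289870i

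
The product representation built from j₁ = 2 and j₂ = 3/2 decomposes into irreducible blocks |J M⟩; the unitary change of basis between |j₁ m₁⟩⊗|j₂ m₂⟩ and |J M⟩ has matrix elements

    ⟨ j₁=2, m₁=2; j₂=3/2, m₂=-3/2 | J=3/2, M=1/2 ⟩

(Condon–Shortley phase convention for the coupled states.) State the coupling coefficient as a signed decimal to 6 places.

j₁+j₂−J=2  J+j₁−j₂=2  J−j₁+j₂=1  j₁+j₂+J+1=6
(j₁±m₁, j₂±m₂, J±M) = (4,0,0,3,2,1)
P² = 32/5
sum k=0..0:
  [0] +1/4 = 1/4
S = 1/4
C² = P²·S² = 2/5 ; C = +0.632456

+√(2/5) ≈ +0.632456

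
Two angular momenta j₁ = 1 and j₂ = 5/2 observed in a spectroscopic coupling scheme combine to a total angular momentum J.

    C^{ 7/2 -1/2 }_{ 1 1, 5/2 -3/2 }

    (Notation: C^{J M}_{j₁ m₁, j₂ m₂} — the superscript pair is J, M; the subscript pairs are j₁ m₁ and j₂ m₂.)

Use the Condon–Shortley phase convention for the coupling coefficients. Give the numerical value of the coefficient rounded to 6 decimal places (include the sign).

triangle: 0!×2!×5!/8! = 240/40320
(j±m)!: 2!×0!×1!×4!×3!×4! = 6912
prefactor² = (2J+1)×Δ×N² = 2304/7
  k=0: +1/(0!×0!×0!×1!×2!×4!) = 1/48
Σ = 1/48  ⇒  CG² = 2304/7×(1/48)² = 1/7
CG = +√(1/7) = +0.377964

+0.377964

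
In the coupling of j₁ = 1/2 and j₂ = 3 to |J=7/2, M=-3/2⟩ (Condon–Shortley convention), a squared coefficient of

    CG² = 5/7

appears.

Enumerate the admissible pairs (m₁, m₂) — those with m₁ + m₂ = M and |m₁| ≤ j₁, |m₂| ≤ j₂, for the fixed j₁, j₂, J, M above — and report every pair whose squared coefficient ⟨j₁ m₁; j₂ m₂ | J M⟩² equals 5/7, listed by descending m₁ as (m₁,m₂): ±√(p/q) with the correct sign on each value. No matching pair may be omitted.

(-1/2,-1): +√(5/7)

Admissible pairs with m₁+m₂ = M = -3/2: (-1/2,-1), (1/2,-2)
  (m₁,m₂)=(1/2,-2): CG² = 2/7, CG = +√(2/7)
  (m₁,m₂)=(-1/2,-1): CG² = 5/7, CG = +√(5/7)   ← matches the target
Pairs with CG² = 5/7: (-1/2,-1): +√(5/7)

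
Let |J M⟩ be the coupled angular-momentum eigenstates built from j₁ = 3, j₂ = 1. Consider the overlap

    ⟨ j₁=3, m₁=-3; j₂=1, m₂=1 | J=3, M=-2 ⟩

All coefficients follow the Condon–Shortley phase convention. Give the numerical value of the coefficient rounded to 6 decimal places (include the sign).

√[7·1!5!1!/8! · 0!6!2!0!1!5!] = √(3600)
  +(−1)^1/∏(1,0,5,1,0,0)! = -1/120  (running -1/120)
⟨..|..⟩ = √(3600)·(-1/120) = -0.500000

−√(1/4) = -0.500000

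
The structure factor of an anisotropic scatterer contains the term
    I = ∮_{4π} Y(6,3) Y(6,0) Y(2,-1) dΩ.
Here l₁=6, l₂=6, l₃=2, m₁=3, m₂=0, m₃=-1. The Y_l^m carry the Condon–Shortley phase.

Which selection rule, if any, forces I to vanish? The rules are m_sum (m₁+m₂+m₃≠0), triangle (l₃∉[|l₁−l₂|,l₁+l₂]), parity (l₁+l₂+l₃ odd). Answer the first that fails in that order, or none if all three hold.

m₁+m₂+m₃ = 3 + 0 − 1 = 2  ✗
triangle: |6−6|=0 ≤ l₃=2 ≤ 6+6=12
parity: l₁+l₂+l₃ = 14 is even

m_sum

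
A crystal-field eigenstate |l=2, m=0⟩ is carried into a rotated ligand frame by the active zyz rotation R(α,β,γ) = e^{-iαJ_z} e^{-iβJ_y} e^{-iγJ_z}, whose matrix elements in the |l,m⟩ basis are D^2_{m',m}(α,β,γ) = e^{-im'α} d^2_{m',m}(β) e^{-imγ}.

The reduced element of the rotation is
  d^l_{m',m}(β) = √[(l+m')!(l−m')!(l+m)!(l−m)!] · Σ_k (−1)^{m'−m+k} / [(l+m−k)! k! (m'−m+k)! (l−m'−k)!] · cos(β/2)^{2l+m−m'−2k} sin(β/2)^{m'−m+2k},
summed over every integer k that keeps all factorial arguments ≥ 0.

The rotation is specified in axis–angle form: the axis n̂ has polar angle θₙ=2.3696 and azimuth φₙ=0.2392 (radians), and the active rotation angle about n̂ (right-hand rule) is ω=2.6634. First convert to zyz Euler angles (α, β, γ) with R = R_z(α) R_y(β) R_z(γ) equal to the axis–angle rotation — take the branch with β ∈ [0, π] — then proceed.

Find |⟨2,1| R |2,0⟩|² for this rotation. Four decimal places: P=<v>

P=0.0099

Axis–angle → zyz. n̂ = (sinθₙcosφₙ, sinθₙsinφₙ, cosθₙ) = (+0.677703, +0.165271, -0.716522), ω = 2.6634.
R = I cosω + sinω [n̂]ₓ + (1−cosω) n̂n̂ᵀ gives
  R = [-0.020783, +0.541171, -0.840656; -0.118280, -0.836263, -0.535419; -0.992763, +0.088305, +0.081390]
β = atan2(√(R₁₃²+R₂₃²), R₃₃) = 1.489316; α = atan2(R₂₃, R₁₃) mod 2π = 3.708708; γ = atan2(R₃₂, −R₃₁) mod 2π = 0.088716
First d^2_{1,0}(β=1.4893), then the phase factors e^{-i(1)α} and e^{-i(0)γ}:
Half-angle: c=0.735320, s=0.677720. N=√(6·1·2·2)=4.898979
k∈{0,1} keeps every argument non-negative
  k=0: (−1)^1·4.8990/(2)·0.7353^3·0.6777^1 = -0.660017
  k=1: (−1)^2·4.8990/(2)·0.7353^1·0.6777^3 = +0.560665
d^2_{1,0}(1.4893) = -0.660017 +0.560665 = -0.099352
|D^2_{1,0}|² = |d^2_{1,0}(β)|² = (-0.099352)² = 0.009871 (the z-rotation phases have unit modulus)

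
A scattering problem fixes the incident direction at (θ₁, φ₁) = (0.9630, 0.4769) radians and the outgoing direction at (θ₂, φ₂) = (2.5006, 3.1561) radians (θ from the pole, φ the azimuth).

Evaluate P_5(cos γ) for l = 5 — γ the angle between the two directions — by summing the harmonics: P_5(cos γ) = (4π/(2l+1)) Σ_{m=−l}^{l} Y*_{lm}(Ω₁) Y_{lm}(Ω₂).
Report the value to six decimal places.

Addition theorem: P_5(cos γ) = (4π/11) Σ_m Y*_{lm}(Ω₁) Y_{lm}(Ω₂), m = −5…5:
  [-5]  conj(Y_{5,-5})(Ω₁) = -0.12576 + 0.11884j ; Y_{5,-5}(Ω₂) = -0.03540 + 0.00257j ; Δ = 0.00415 - 0.00453j
  [-4]  conj(Y_{5,-4})(Ω₁) = -0.12579 + 0.35924j ; Y_{5,-4}(Ω₂) = -0.15017 + 0.00872j ; Δ = 0.01576 - 0.05505j
  [-3]  conj(Y_{5,-3})(Ω₁) = 0.05171 + 0.36668j ; Y_{5,-3}(Ω₂) = -0.35339 + 0.01539j ; Δ = -0.02392 - 0.12879j
  [-2]  conj(Y_{5,-2})(Ω₁) = -0.00818 - 0.01153j ; Y_{5,-2}(Ω₂) = -0.45020 + 0.01307j ; Δ = 0.00383 + 0.00508j
  [-1]  conj(Y_{5,-1})(Ω₁) = -0.31119 - 0.16079j ; Y_{5,-1}(Ω₂) = -0.12883 + 0.00187j ; Δ = 0.04039 + 0.02013j
  [+0]  conj(Y_{5,0})(Ω₁) = -0.07532 + 0.00000j ; Y_{5,0}(Ω₂) = 0.37206 + 0.00000j ; Δ = -0.02802 + 0.00000j
  [+1]  conj(Y_{5,1})(Ω₁) = 0.31119 - 0.16079j ; Y_{5,1}(Ω₂) = 0.12883 + 0.00187j ; Δ = 0.04039 - 0.02013j
  [+2]  conj(Y_{5,2})(Ω₁) = -0.00818 + 0.01153j ; Y_{5,2}(Ω₂) = -0.45020 - 0.01307j ; Δ = 0.00383 - 0.00508j
  [+3]  conj(Y_{5,3})(Ω₁) = -0.05171 + 0.36668j ; Y_{5,3}(Ω₂) = 0.35339 + 0.01539j ; Δ = -0.02392 + 0.12879j
  [+4]  conj(Y_{5,4})(Ω₁) = -0.12579 - 0.35924j ; Y_{5,4}(Ω₂) = -0.15017 - 0.00872j ; Δ = 0.01576 + 0.05505j
  [+5]  conj(Y_{5,5})(Ω₁) = 0.12576 + 0.11884j ; Y_{5,5}(Ω₂) = 0.03540 + 0.00257j ; Δ = 0.00415 + 0.00453j
Σ over m = 0.05239 - 0.00000j; ×(4π/11) → 0.05985 - 0.00000j. Real part: 0.059854

0.059854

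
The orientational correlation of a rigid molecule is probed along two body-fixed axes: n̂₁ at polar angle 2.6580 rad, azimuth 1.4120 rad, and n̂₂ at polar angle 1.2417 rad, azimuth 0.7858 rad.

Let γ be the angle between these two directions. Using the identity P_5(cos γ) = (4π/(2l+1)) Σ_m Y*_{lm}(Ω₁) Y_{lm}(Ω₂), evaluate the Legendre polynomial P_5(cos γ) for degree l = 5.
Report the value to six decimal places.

Term-by-term m-sum for l=5 (normalisation 4π/11 = 1.142397):
  m=-5: (0.00719 + 0.00707j) × (-0.24859 + 0.24959j) = -0.00355 + 0.00004j  (running Σ = -0.00355 + 0.00004j)
  m=-4: (-0.04889 + 0.03603j) × (-0.38043 + 0.00061j) = 0.01858 - 0.01374j  (running Σ = 0.01502 - 0.01370j)
  m=-3: (-0.09655 - 0.18709j) × (0.01244 + 0.01241j) = 0.00112 - 0.00353j  (running Σ = 0.01614 - 0.01723j)
  m=-2: (0.41645 - 0.13690j) × (0.00027 + 0.33681j) = 0.04622 + 0.14023j  (running Σ = 0.06237 + 0.12300j)
  m=-1: (0.06895 + 0.43057j) × (-0.04996 + 0.05000j) = -0.02497 - 0.01806j  (running Σ = 0.03739 + 0.10494j)
  m=0: (0.12033 + 0.00000j) × (0.31658 + 0.00000j) = 0.03809 + 0.00000j  (running Σ = 0.07549 + 0.10494j)
  m=1: (-0.06895 + 0.43057j) × (0.04996 + 0.05000j) = -0.02497 + 0.01806j  (running Σ = 0.05051 + 0.12300j)
  m=2: (0.41645 + 0.13690j) × (0.00027 - 0.33681j) = 0.04622 - 0.14023j  (running Σ = 0.09673 - 0.01723j)
  m=3: (0.09655 - 0.18709j) × (-0.01244 + 0.01241j) = 0.00112 + 0.00353j  (running Σ = 0.09786 - 0.01370j)
  m=4: (-0.04889 - 0.03603j) × (-0.38043 - 0.00061j) = 0.01858 + 0.01374j  (running Σ = 0.11643 + 0.00004j)
  m=5: (-0.00719 + 0.00707j) × (0.24859 + 0.24959j) = -0.00355 - 0.00004j  (running Σ = 0.11288 - 0.00000j)
Accumulated sum 0.11288 - 0.00000j; after 4π/(2l+1) scaling, 0.12895 - 0.00000j ⇒ P_5 = 0.128952

0.128952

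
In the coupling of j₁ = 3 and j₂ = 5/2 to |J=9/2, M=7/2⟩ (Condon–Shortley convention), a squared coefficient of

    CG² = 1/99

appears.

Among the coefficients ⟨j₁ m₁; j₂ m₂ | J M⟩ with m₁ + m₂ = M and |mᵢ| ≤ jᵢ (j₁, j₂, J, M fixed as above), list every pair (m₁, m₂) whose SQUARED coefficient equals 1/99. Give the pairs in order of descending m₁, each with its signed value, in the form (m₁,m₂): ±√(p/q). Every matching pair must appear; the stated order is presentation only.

Admissible pairs with m₁+m₂ = M = 7/2: (1,5/2), (2,3/2), (3,1/2)
  (m₁,m₂)=(3,1/2): CG² = 16/33, CG = +√(16/33)
  (m₁,m₂)=(2,3/2): CG² = 1/99, CG = +√(1/99)   ← matches the target
  (m₁,m₂)=(1,5/2): CG² = 50/99, CG = −√(50/99)
Pairs with CG² = 1/99: (2,3/2): +√(1/99)

(2,3/2): +√(1/99)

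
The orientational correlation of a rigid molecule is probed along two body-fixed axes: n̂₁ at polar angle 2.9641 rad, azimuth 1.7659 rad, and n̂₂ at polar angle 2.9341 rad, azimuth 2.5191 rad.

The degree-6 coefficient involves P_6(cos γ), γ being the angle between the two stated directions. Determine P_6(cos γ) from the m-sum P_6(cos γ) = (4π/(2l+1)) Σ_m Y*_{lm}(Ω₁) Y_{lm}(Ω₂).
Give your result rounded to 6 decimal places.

Addition theorem: P_6(cos γ) = (4π/13) Σ_m Y*_{lm}(Ω₁) Y_{lm}(Ω₂), m = −6…6:
  [-6]  conj(Y_{6,-6})(Ω₁) = -0.000006-0.000013i ; Y_{6,-6}(Ω₂) = -0.000031-0.000021i ; Δ = -0.000000+0.000000i
  [-5]  conj(Y_{6,-5})(Ω₁) = +0.000234-0.000158i ; Y_{6,-5}(Ω₂) = -0.000607+0.000018i ; Δ = -0.000000+0.000000i
  [-4]  conj(Y_{6,-4})(Ω₁) = +0.002379+0.002356i ; Y_{6,-4}(Ω₂) = -0.004871+0.003715i ; Δ = -0.000020-0.000003i
  [-3]  conj(Y_{6,-3})(Ω₁) = -0.014929+0.022524i ; Y_{6,-3}(Ω₂) = -0.012273+0.040147i ; Δ = -0.000721-0.000876i
  [-2]  conj(Y_{6,-2})(Ω₁) = -0.136491-0.056139i ; Y_{6,-2}(Ω₂) = +0.062037+0.183623i ; Δ = +0.001841-0.028546i
  [-1]  conj(Y_{6,-1})(Ω₁) = +0.095910-0.485332i ; Y_{6,-1}(Ω₂) = +0.440700+0.316281i ; Δ = +0.195769-0.183551i
  [+0]  conj(Y_{6,0})(Ω₁) = +0.707086-0.000000i ; Y_{6,0}(Ω₂) = +0.606031+0.000000i ; Δ = +0.428516+0.000000i
  [+1]  conj(Y_{6,1})(Ω₁) = -0.095910-0.485332i ; Y_{6,1}(Ω₂) = -0.440700+0.316281i ; Δ = +0.195769+0.183551i
  [+2]  conj(Y_{6,2})(Ω₁) = -0.136491+0.056139i ; Y_{6,2}(Ω₂) = +0.062037-0.183623i ; Δ = +0.001841+0.028546i
  [+3]  conj(Y_{6,3})(Ω₁) = +0.014929+0.022524i ; Y_{6,3}(Ω₂) = +0.012273+0.040147i ; Δ = -0.000721+0.000876i
  [+4]  conj(Y_{6,4})(Ω₁) = +0.002379-0.002356i ; Y_{6,4}(Ω₂) = -0.004871-0.003715i ; Δ = -0.000020+0.000003i
  [+5]  conj(Y_{6,5})(Ω₁) = -0.000234-0.000158i ; Y_{6,5}(Ω₂) = +0.000607+0.000018i ; Δ = -0.000000-0.000000i
  [+6]  conj(Y_{6,6})(Ω₁) = -0.000006+0.000013i ; Y_{6,6}(Ω₂) = -0.000031+0.000021i ; Δ = -0.000000-0.000000i
Total Σ_m = +0.822252+0.000000i. Multiply by 0.966644: +0.794825+0.000000i. P_6(cos γ) = 0.794825

0.794825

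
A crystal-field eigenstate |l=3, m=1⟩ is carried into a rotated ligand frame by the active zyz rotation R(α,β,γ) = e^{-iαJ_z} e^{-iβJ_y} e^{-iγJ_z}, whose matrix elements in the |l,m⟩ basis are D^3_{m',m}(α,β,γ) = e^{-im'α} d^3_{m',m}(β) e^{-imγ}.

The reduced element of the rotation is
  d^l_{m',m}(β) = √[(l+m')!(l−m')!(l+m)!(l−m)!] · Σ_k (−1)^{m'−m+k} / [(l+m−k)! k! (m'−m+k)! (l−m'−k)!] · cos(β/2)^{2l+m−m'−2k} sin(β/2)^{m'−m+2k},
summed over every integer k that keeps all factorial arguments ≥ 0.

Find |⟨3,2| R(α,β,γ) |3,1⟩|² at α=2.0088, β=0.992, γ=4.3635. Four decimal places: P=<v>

D^3_{2,1}(2.0088,0.9920,4.3635) = e^{-i·2·2.0088}·d^3_{2,1}(0.9920)·e^{-i·1·4.3635}. Compute d first:
c=cos(0.992000/2)=0.879493, s=sin(0.992000/2)=0.475911; N=√[120·1·24·2]=75.894664
k∈{0,1} keeps every argument non-negative
  k=0: (−1)^1·75.8947/(24)·0.8795^5·0.4759^1 = -0.791933
  k=1: (−1)^2·75.8947/(12)·0.8795^3·0.4759^3 = +0.463773
d^3_{2,1}(0.9920) = -0.791933 +0.463773 = -0.328160
|D^3_{2,1}|² = |d^3_{2,1}(β)|² = (-0.328160)² = 0.107689 (the z-rotation phases have unit modulus)

P=0.1077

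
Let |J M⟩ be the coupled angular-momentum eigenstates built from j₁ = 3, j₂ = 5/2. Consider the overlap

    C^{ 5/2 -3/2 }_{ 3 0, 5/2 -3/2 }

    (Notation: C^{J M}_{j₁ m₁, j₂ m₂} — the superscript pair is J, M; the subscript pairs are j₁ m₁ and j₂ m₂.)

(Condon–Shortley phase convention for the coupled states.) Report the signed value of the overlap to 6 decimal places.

−√(7/30) ≈ -0.483046

√[6·3!3!2!/9! · 3!3!1!4!1!4!] = √(864/35)
  +(−1)^0/∏(0,3,3,1,0,1)! = 1/36  (running 1/36)
  +(−1)^1/∏(1,2,2,0,1,2)! = -1/8  (running -7/72)
⟨..|..⟩ = √(864/35)·(-7/72) = -0.483046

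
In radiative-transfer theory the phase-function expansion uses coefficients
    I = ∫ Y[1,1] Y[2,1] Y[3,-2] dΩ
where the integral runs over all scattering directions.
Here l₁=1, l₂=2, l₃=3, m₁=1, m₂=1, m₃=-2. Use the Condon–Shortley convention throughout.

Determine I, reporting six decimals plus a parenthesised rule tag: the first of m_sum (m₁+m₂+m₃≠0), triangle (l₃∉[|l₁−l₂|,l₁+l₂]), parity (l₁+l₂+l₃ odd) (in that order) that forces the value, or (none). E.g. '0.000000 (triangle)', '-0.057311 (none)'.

Rules hold: Σm=0, L=6 even, 1≤3≤3.
N = 3·5·7 = 105
Δ = 0!·2!·4!/7! = 1/105
Racah Σ t=0..0: t=0:+1/4 = 1/4
⇒ 3j(1 2 3; 0 0 0)² = 3/35, sgn -1
Racah Σ t=0..0: t=0:+1/12 = 1/12
⇒ 3j(1 2 3; 1 1 -2)² = 2/21, sgn -1
4πI² = N·(3j₀)²·(3jₘ)² = 6/7
I = +1·√(0.857143/4π) = 0.26116903
No selection rule forces the value: the integral is nonzero (none).

0.261169 (none)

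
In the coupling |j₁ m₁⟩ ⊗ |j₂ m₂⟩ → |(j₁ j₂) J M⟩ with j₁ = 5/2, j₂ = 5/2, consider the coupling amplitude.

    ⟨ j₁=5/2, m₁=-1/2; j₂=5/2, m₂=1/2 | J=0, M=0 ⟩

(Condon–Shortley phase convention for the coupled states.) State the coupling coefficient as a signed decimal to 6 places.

-0.408248  (= −√(1/6))

triangle: 5!×0!×0!/6! = 120/720
(j±m)!: 2!×3!×3!×2!×0!×0! = 144
prefactor² = (2J+1)×Δ×N² = 24
  k=3: −1/(3!×2!×0!×0!×0!×0!) = -1/12
Σ = -1/12  ⇒  CG² = 24×(-1/12)² = 1/6
CG = −√(1/6) = -0.408248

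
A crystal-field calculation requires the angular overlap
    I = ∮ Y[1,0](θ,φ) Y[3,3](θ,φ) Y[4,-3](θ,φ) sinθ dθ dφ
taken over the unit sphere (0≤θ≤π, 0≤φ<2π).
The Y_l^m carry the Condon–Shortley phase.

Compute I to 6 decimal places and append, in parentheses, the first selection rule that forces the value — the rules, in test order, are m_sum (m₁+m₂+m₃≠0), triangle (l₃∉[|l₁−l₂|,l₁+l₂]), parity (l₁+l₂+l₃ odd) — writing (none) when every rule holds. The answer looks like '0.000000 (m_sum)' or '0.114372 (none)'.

-0.162868 (none)

Rules hold: Σm=0, L=8 even, 2≤4≤4.
N = 3·7·9 = 189
Δ = 0!·2!·6!/9! = 1/252
Racah Σ t=0..0: t=0:+1/36 = 1/36
⇒ 3j(1 3 4; 0 0 0)² = 4/63, sgn +1
Racah Σ t=0..0: t=0:+1/720 = 1/720
⇒ 3j(1 3 4; 0 3 -3)² = 1/36, sgn -1
4πI² = N·(3j₀)²·(3jₘ)² = 1/3
I = -1·√(0.333333/4π) = -0.16286750
No selection rule forces the value: the integral is nonzero (none).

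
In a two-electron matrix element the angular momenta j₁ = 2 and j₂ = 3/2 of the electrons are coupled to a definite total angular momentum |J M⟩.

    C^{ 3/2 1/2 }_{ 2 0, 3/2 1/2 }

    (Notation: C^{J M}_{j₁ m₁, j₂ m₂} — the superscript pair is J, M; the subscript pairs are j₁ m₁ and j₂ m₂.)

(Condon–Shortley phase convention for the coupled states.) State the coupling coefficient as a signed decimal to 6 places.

-0.447214

√[4·2!2!1!/6! · 2!2!2!1!2!1!] = √(16/45)
  +(−1)^1/∏(1,1,1,1,1,0)! = -1  (running -1)
  +(−1)^2/∏(2,0,0,0,2,1)! = 1/4  (running -3/4)
⟨..|..⟩ = √(16/45)·(-3/4) = -0.447214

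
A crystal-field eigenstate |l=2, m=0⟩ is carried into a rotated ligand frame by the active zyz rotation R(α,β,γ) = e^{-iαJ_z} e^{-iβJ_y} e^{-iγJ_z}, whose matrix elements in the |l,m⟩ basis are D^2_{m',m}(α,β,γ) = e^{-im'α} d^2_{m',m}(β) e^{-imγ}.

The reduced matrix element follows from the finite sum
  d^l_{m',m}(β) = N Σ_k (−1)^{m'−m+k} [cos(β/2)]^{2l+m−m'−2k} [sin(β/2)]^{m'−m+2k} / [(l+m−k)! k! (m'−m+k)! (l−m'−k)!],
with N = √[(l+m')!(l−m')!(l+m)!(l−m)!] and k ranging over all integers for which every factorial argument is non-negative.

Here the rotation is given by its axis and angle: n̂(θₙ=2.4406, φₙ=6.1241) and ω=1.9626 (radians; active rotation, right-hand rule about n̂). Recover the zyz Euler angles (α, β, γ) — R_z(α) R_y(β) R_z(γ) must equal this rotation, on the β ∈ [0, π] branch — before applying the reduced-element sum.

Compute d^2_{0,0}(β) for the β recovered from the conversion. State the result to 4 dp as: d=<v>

d=-0.2289

Axis–angle → zyz. n̂ = (sinθₙcosφₙ, sinθₙsinφₙ, cosθₙ) = (+0.636832, -0.102174, -0.764202), ω = 1.9626.
R = I cosω + sinω [n̂]ₓ + (1−cosω) n̂n̂ᵀ gives
  R = [+0.178563, +0.616378, -0.766938; -0.796207, -0.367430, -0.480677; -0.578075, +0.696472, +0.425155]
β = atan2(√(R₁₃²+R₂₃²), R₃₃) = 1.131663; α = atan2(R₂₃, R₁₃) mod 2π = 3.701448; γ = atan2(R₃₂, −R₃₁) mod 2π = 0.878026
d^2_{0,0}(β=1.1317) via the finite sum:
c=cos(1.131663/2)=0.844143, s=sin(1.131663/2)=0.536118; N=√[2·2·2·2]=4.000000
The bounds max(0,m−m')=0 and min(l+m,l−m')=2 give 3 terms
  k=0: (−1)^0·4.0000/(4)·0.8441^4·0.5361^0 = +0.507767
  k=1: (−1)^1·4.0000/(1)·0.8441^2·0.5361^2 = -0.819243
  k=2: (−1)^2·4.0000/(4)·0.8441^0·0.5361^4 = +0.082612
d^2_{0,0}(1.1317) = +0.507767 -0.819243 +0.082612 = -0.228865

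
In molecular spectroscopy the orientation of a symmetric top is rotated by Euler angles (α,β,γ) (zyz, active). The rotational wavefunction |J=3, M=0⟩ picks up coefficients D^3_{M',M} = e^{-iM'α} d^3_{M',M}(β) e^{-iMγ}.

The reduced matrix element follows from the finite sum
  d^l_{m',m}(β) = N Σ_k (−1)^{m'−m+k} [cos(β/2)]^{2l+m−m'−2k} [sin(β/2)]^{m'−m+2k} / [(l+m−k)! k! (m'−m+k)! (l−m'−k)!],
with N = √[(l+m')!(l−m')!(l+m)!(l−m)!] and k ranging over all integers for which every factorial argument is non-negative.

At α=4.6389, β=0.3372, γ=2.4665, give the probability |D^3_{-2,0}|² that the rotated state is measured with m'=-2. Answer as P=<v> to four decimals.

P=0.0200

First d^3_{-2,0}(β=0.3372), then the phase factors e^{-i(-2)α} and e^{-i(0)γ}:
c=cos(0.337200/2)=0.985821, s=sin(0.337200/2)=0.167802; N=√[1·120·6·6]=65.726707
Admissible k: 2..3 (factorial args all ≥0)
  k=2: (−1)^0·65.7267/(12)·0.9858^4·0.1678^2 = +0.145663
  k=3: (−1)^1·65.7267/(12)·0.9858^2·0.1678^4 = -0.004220
d^3_{-2,0}(0.3372) = +0.145663 -0.004220 = +0.141442
|D^3_{-2,0}|² = |d^3_{-2,0}(β)|² = (+0.141442)² = 0.020006 (the z-rotation phases have unit modulus)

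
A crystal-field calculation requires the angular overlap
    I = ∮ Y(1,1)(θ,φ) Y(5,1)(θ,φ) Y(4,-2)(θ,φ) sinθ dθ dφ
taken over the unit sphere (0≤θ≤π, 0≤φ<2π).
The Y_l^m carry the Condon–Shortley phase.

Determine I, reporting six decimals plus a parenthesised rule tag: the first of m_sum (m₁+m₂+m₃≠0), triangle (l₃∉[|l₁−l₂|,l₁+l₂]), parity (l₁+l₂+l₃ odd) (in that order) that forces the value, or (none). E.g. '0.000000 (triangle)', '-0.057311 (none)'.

-0.120286 (none)

Checks pass: Σm=0; 10 even; l₃=4∈[4,6].
(2·1+1)(2·5+1)(2·4+1) = 297
Δ: 2! 0! 8! / 11! → 1/495
sum: t=1:−1/576 = -1/576
3j²(1 5 4; 0 0 0) = Δ·Π!·Σ² = 5/99  (sign -1)
sum: t=0:+1/2880 = 1/2880
3j²(1 5 4; 1 1 -2) = Δ·Π!·Σ² = 2/165  (sign +1)
combine: 4πI² = 297·5/99·2/165 = 2/11
take √, sign -1: I = -0.12028562
No selection rule forces the value: the integral is nonzero (none).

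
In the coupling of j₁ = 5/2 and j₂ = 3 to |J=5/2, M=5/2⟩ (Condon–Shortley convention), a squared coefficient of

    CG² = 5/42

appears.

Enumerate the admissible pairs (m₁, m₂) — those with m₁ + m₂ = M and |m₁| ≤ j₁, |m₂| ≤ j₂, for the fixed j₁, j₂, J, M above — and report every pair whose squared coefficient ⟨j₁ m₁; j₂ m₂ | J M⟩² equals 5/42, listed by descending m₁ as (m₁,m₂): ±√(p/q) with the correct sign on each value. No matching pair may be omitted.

Admissible pairs with m₁+m₂ = M = 5/2: (-1/2,3), (1/2,2), (3/2,1), (5/2,0)
  (m₁,m₂)=(5/2,0): CG² = 5/42, CG = +√(5/42)   ← matches the target
  (m₁,m₂)=(3/2,1): CG² = 2/7, CG = −√(2/7)
  (m₁,m₂)=(1/2,2): CG² = 5/14, CG = +√(5/14)
  (m₁,m₂)=(-1/2,3): CG² = 5/21, CG = −√(5/21)
Pairs with CG² = 5/42: (5/2,0): +√(5/42)

(5/2,0): +√(5/42)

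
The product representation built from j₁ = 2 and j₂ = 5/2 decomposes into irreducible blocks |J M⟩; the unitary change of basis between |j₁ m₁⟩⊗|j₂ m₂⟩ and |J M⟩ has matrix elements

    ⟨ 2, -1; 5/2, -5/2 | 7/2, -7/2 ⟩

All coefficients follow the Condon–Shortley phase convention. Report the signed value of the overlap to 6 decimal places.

+√(5/9) ≈ +0.745356

√[8·1!3!4!/9! · 1!3!0!5!0!7!] = √(11520)
  +(−1)^0/∏(0,1,3,0,0,4)! = 1/144  (running 1/144)
⟨..|..⟩ = √(11520)·(1/144) = +0.745356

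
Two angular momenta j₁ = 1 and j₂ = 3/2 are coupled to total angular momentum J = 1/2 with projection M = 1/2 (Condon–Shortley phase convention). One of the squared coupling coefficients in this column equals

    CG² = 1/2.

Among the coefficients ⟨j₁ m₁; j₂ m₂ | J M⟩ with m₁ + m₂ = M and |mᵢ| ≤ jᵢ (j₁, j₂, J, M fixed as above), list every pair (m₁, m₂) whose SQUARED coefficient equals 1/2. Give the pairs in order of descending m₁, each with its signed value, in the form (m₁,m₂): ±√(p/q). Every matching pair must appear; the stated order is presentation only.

(-1,3/2): +√(1/2)

Admissible pairs with m₁+m₂ = M = 1/2: (-1,3/2), (0,1/2), (1,-1/2)
  (m₁,m₂)=(1,-1/2): CG² = 1/6, CG = +√(1/6)
  (m₁,m₂)=(0,1/2): CG² = 1/3, CG = −√(1/3)
  (m₁,m₂)=(-1,3/2): CG² = 1/2, CG = +√(1/2)   ← matches the target
Pairs with CG² = 1/2: (-1,3/2): +√(1/2)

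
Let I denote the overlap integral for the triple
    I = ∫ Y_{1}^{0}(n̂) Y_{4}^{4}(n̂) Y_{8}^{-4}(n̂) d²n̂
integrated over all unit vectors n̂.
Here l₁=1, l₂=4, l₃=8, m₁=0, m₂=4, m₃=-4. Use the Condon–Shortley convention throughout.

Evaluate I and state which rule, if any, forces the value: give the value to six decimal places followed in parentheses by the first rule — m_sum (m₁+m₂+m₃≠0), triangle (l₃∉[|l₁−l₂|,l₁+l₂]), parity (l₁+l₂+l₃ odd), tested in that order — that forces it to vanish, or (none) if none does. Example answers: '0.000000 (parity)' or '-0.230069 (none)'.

0.000000 (triangle)

|1−4|≤8≤1+4 violated ⇒ I = 0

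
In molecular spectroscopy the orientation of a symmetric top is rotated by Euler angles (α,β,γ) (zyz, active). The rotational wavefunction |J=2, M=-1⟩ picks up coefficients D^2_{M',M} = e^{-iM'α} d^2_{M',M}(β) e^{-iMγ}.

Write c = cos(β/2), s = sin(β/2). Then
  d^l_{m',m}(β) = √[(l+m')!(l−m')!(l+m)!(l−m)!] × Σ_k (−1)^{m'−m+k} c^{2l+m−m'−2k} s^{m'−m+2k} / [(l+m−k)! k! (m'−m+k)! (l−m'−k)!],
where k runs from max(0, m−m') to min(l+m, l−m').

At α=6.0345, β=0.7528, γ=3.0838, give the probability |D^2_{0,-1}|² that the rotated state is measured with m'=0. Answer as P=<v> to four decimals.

P=0.3734

D^2_{0,-1}(6.0345,0.7528,3.0838) = e^{-i·0·6.0345}·d^2_{0,-1}(0.7528)·e^{-i·-1·3.0838}. Compute d first:
c=cos(0.752800/2)=0.929994, s=sin(0.752800/2)=0.367575; N=√[2·2·1·6]=4.898979
k∈{0,1} keeps every argument non-negative
  k=0: (−1)^1·4.8990/(2)·0.9300^3·0.3676^1 = -0.724205
  k=1: (−1)^2·4.8990/(2)·0.9300^1·0.3676^3 = +0.113134
d^2_{0,-1}(0.7528) = -0.724205 +0.113134 = -0.611071
|D^2_{0,-1}|² = |d^2_{0,-1}(β)|² = (-0.611071)² = 0.373408 (the z-rotation phases have unit modulus)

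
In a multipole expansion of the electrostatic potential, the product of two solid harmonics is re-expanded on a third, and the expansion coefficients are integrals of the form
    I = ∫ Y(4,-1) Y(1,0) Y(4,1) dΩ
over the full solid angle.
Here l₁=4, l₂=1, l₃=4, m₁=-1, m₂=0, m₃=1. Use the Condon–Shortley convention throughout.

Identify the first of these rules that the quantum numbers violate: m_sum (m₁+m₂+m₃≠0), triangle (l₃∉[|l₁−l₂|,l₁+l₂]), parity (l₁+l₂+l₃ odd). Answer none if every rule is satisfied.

parity

Σmᵢ = 0  ✓
l₃∈[|l₁−l₂|,l₁+l₂]=[3,5], have l₃=4  ✓
Σlᵢ = 9 ⇒ odd  ✗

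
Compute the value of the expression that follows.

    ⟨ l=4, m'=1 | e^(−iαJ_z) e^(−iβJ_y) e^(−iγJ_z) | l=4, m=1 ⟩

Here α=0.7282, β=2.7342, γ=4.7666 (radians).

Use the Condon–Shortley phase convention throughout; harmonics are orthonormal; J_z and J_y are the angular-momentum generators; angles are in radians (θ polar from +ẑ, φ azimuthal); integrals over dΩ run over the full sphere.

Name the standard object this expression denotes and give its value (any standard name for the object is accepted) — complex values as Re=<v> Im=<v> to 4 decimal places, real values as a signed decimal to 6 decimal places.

This is a Wigner D-matrix element — the rotation-matrix element ⟨l m'| R(α,β,γ) |l m⟩ in the angular-momentum basis.
D^4_{1,1}(0.7282,2.7342,4.7666) = e^{-i·1·0.7282}·d^4_{1,1}(2.7342)·e^{-i·1·4.7666}. Compute d first:
Half-angle: c=0.202291, s=0.979326. N=√(120·6·120·6)=720.000000
k∈{0,1,2,3} keeps every argument non-negative
  k=0: (−1)^0·720.0000/(720)·0.2023^8·0.9793^0 = +0.000003
  k=1: (−1)^1·720.0000/(48)·0.2023^6·0.9793^2 = -0.000986
  k=2: (−1)^2·720.0000/(24)·0.2023^4·0.9793^4 = +0.046210
  k=3: (−1)^3·720.0000/(72)·0.2023^2·0.9793^6 = -0.361006
d^4_{1,1}(2.7342) = +0.000003 -0.000986 +0.046210 -0.361006 = -0.315779
D = (+0.746374-0.665527i)·(-0.315779)·(+0.054184+0.998531i) = -0.222621-0.223955i

Wigner D-matrix element, Re=-0.2226 Im=-0.2240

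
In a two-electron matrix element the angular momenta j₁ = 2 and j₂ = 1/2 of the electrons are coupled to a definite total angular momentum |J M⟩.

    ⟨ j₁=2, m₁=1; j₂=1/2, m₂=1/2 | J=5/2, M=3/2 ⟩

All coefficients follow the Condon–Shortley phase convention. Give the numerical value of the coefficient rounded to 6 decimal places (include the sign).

+0.894427

triangle: 0!×4!×1!/6! = 24/720
(j±m)!: 3!×1!×1!×0!×4!×1! = 144
prefactor² = (2J+1)×Δ×N² = 144/5
  k=0: +1/(0!×0!×1!×1!×3!×0!) = 1/6
Σ = 1/6  ⇒  CG² = 144/5×(1/6)² = 4/5
CG = +√(4/5) = +0.894427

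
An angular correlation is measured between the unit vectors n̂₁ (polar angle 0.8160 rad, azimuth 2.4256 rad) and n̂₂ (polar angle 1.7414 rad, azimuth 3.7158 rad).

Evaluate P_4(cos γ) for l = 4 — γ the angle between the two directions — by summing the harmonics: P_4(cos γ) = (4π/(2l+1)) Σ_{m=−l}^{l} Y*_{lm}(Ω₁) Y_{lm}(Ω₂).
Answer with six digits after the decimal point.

0.349699

Addition theorem: P_4(cos γ) = (4π/9) Σ_m Y*_{lm}(Ω₁) Y_{lm}(Ω₂), m = −4…4:
  [-4]  conj(Y_{4,-4})(Ω₁) = (-0.119811, -0.034144) ; Y_{4,-4}(Ω₂) = (-0.277108, -0.312129) ; Δ = (0.022543, 0.046858)
  [-3]  conj(Y_{4,-3})(Ω₁) = (0.180853, 0.277745) ; Y_{4,-3}(Ω₂) = (-0.030760, -0.201044) ; Δ = (0.050276, -0.044903)
  [-2]  conj(Y_{4,-2})(Ω₁) = (0.056140, -0.401831) ; Y_{4,-2}(Ω₂) = (-0.106308, 0.236538) ; Δ = (0.089080, 0.055997)
  [-1]  conj(Y_{4,-1})(Ω₁) = (-0.050929, 0.044309) ; Y_{4,-1}(Ω₂) = (-0.185968, 0.120306) ; Δ = (0.004141, -0.014367)
  [+0]  conj(Y_{4,0})(Ω₁) = (-0.356516, -0.000000) ; Y_{4,0}(Ω₂) = (0.228957, 0.000000) ; Δ = (-0.081627, -0.000000)
  [+1]  conj(Y_{4,1})(Ω₁) = (0.050929, 0.044309) ; Y_{4,1}(Ω₂) = (0.185968, 0.120306) ; Δ = (0.004141, 0.014367)
  [+2]  conj(Y_{4,2})(Ω₁) = (0.056140, 0.401831) ; Y_{4,2}(Ω₂) = (-0.106308, -0.236538) ; Δ = (0.089080, -0.055997)
  [+3]  conj(Y_{4,3})(Ω₁) = (-0.180853, 0.277745) ; Y_{4,3}(Ω₂) = (0.030760, -0.201044) ; Δ = (0.050276, 0.044903)
  [+4]  conj(Y_{4,4})(Ω₁) = (-0.119811, 0.034144) ; Y_{4,4}(Ω₂) = (-0.277108, 0.312129) ; Δ = (0.022543, -0.046858)
Accumulated sum (0.250453, 0.000000); after 4π/(2l+1) scaling, (0.349699, 0.000000) ⇒ P_4 = 0.349699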